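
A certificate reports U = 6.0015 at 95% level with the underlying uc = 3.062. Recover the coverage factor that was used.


k = U / uc
k = 6.0015 / 3.062
k = 1.96

1.96


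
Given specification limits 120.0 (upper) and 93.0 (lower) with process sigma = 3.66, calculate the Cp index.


Cp = (USL - LSL) / (6 * sigma)
= (120.0 - 93.0) / (6 * 3.66)
= 27.0000 / 21.9600
= 1.2295

1.2295


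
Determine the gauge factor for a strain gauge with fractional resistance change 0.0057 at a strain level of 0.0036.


GF = (dR/R) / epsilon
= 0.0057 / 0.0036
= 1.5833

1.5833


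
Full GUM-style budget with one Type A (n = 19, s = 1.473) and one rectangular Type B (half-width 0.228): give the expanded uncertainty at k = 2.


u_A = s / sqrt(n) = 1.473 / sqrt(19) = 0.33792938
u_B = half_width / sqrt(3) = 0.228 / sqrt(3) = 0.13163586
uc = sqrt(u_A^2 + u_B^2) = sqrt(0.33792938^2 + 0.13163586^2) = 0.36266274
U = k * uc = 2 * 0.36266274
U = 0.7253

0.7253


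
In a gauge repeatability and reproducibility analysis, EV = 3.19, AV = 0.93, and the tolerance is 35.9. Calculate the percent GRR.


GRR = sqrt(EV^2 + AV^2) = sqrt(3.19^2 + 0.93^2) = 3.3228
%GRR = GRR / tol * 100 = 3.3228 / 35.9 * 100
%GRR = 9.2557

9.2557


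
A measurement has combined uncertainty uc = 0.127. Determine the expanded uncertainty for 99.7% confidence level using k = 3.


U = k * uc
U = 3 * 0.127
U = 0.3810

0.3810


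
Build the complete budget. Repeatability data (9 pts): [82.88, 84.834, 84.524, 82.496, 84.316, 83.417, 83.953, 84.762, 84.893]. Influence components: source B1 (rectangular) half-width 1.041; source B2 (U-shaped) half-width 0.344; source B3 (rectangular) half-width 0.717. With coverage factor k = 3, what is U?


mean = (82.88 + 84.834 + 84.524 + 82.496 + 84.316 + 83.417 + 83.953 + 84.762 + 84.893) / 9 = 84.00833333
s = sqrt(sum((x - mean)^2)/(n-1)) = 0.88783233
u_A = s / sqrt(n) = 0.88783233 / sqrt(9) = 0.29594411
u_B1 = 1.041 / sqrt(3) = 0.60102163
u_B2 = 0.344 / sqrt(2) = 0.24324473
u_B3 = 0.717 / sqrt(3) = 0.41396014
uc = sqrt(0.29594411^2 + 0.60102163^2 + 0.24324473^2 + 0.41396014^2) = 0.8242214
U = k * uc = 3 * 0.8242214
U = 2.4727

2.4727


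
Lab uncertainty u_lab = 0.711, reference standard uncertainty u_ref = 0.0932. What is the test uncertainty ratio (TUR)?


TUR = u_lab / u_ref
= 0.711 / 0.0932
= 7.6288

7.6288


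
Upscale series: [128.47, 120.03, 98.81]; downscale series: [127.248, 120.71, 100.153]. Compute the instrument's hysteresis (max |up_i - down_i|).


|128.47 - 127.248| = 1.2220
|120.03 - 120.71| = 0.6800
|98.81 - 100.153| = 1.3430
hysteresis = max(diffs) = 1.3430

1.3430


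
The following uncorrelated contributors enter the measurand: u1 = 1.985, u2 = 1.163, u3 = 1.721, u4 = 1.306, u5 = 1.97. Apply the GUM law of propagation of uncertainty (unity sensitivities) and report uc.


uc = sqrt(1.985^2 + 1.163^2 + 1.721^2 + 1.306^2 + 1.97^2)
uc = sqrt(13.841171)
uc = 3.7204

3.7204


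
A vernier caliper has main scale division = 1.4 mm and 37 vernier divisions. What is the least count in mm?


LC = MSD / n_div
= 1.4 / 37
= 0.0378

0.0378


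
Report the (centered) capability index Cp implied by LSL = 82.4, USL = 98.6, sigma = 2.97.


Cp = (USL - LSL) / (6 * sigma)
= (98.6 - 82.4) / (6 * 2.97)
= 16.2000 / 17.8200
= 0.9091

0.9091


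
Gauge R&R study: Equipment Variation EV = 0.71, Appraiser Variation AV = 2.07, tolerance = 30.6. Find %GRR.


GRR = sqrt(EV^2 + AV^2) = sqrt(0.71^2 + 2.07^2) = 2.1883784
%GRR = GRR / tol * 100 = 2.1883784 / 30.6 * 100
%GRR = 7.1516

7.1516


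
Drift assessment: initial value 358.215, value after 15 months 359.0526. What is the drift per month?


rate = (v2 - v1) / months
= (359.0526 - 358.215) / 15
= 0.8376 / 15
= 0.0558

0.0558


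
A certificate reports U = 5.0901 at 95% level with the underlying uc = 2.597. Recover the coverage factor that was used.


k = U / uc
k = 5.0901 / 2.597
k = 1.96

1.96


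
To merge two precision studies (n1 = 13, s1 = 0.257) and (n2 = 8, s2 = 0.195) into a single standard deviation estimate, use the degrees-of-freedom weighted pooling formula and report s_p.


s_p = sqrt(((n1-1)*s1^2 + (n2-1)*s2^2) / (n1+n2-2))
numerator = (13-1)*0.257^2 + (8-1)*0.195^2 = 0.792588 + 0.266175 = 1.058763
denominator = 13 + 8 - 2 = 19
s_p^2 = 1.058763 / 19 = 0.055724368
s_p = sqrt(0.055724368) = 0.2361

0.2361


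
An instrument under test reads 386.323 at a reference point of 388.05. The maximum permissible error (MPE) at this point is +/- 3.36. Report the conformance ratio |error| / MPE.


e = indication - reference = 386.323 - 388.05 = -1.7270
|e| = 1.7270
ratio = |e| / MPE = 1.7270 / 3.36
ratio = 0.5140

0.5140


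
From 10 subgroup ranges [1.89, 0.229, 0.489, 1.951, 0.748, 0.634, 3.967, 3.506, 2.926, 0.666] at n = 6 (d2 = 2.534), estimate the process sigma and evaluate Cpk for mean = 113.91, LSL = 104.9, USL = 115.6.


R_bar = (1.89 + 0.229 + 0.489 + 1.951 + 0.748 + 0.634 + 3.967 + 3.506 + 2.926 + 0.666) / 10 = 1.7006
sigma = R_bar / d2 = 1.7006 / 2.534 = 0.67111287
Cp = (USL - LSL)/(6*sigma) = (115.6 - 104.9)/(6*0.67111287) = 2.6573
Cpu = (115.6 - 113.91)/(3*0.67111287) = 0.8394
Cpl = (113.91 - 104.9)/(3*0.67111287) = 4.4752
Cpk = min(Cpu, Cpl) = 0.8394

0.8394


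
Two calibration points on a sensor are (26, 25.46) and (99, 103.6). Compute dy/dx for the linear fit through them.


slope = (y2 - y1) / (x2 - x1)
= (103.6 - 25.46) / (99 - 26)
= 78.1400 / 73
= 1.0704

1.0704


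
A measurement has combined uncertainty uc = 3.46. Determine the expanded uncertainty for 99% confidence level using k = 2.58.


U = k * uc
U = 2.58 * 3.46
U = 8.9268

8.9268


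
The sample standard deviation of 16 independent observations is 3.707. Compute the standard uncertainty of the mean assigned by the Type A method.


u_A = s / sqrt(n)
u_A = 3.707 / sqrt(16)
u_A = 3.707 / 4
u_A = 0.9267

0.9267


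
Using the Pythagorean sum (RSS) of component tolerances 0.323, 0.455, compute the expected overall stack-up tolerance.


RSS = sqrt(0.323^2 + 0.455^2)
= sqrt(0.311354)
= 0.5580

0.5580


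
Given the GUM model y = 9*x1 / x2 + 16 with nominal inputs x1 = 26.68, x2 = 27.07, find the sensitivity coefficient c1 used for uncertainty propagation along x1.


y = 9*x1 / x2 + 16
dy/dx1 = 9/x2
Evaluate at x2 = 27.07: c1 = 9 / 27.07
c1 = 0.3325

0.3325


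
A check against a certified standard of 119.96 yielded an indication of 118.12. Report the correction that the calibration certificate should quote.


Correction = standard - reading
= 119.96 - 118.12
= 1.8400

1.8400


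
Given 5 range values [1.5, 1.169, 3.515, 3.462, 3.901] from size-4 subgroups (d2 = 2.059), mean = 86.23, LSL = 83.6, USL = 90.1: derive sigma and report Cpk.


R_bar = (1.5 + 1.169 + 3.515 + 3.462 + 3.901) / 5 = 2.7094
sigma = R_bar / d2 = 2.7094 / 2.059 = 1.3158815
Cp = (USL - LSL)/(6*sigma) = (90.1 - 83.6)/(6*1.3158815) = 0.8233
Cpu = (90.1 - 86.23)/(3*1.3158815) = 0.9803
Cpl = (86.23 - 83.6)/(3*1.3158815) = 0.6662
Cpk = min(Cpu, Cpl) = 0.6662

0.6662


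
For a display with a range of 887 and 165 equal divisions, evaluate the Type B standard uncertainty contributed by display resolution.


resolution = range / divisions
resolution = 887 / 165 = 5.3757576
u_res = resolution / (2*sqrt(3))
u_res = 5.3757576 / 3.4641016
u_res = 1.5518

1.5518


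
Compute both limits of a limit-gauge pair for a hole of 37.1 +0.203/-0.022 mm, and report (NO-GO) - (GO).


GO = nominal - lower_tol (smallest hole = maximum material condition)
GO = 37.1 - 0.022 = 37.078
NO-GO = nominal + upper_tol (largest hole = least material condition)
NO-GO = 37.1 + 0.203 = 37.303
spread = NO-GO - GO = 37.303 - 37.078 = 0.2250

0.2250


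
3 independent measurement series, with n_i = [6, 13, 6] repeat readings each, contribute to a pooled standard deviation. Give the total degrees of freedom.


nu = sum_i (n_i - 1)
nu = ((6 - 1) + (13 - 1) + (6 - 1))
nu = 5 + 12 + 5
nu = 22

22


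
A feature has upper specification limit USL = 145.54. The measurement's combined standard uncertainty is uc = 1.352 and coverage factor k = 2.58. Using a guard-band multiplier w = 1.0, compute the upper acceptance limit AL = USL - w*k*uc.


U = k * uc = 2.58 * 1.352 = 3.48816
guard band g = w * U = 1.0 * 3.48816 = 3.48816
AL = USL - g = 145.54 - 3.48816
AL = 142.0518

142.0518


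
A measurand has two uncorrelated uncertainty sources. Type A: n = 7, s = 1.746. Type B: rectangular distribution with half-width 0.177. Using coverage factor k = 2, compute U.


u_A = s / sqrt(n) = 1.746 / sqrt(7) = 0.65992597
u_B = half_width / sqrt(3) = 0.177 / sqrt(3) = 0.102191
uc = sqrt(u_A^2 + u_B^2) = sqrt(0.65992597^2 + 0.102191^2) = 0.66779135
U = k * uc = 2 * 0.66779135
U = 1.3356

1.3356


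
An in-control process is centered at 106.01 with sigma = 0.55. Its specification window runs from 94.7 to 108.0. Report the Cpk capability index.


Cpu = (USL - mean) / (3*sigma) = (108.0 - 106.01) / (3*0.55) = 1.2061
Cpl = (mean - LSL) / (3*sigma) = (106.01 - 94.7) / (3*0.55) = 6.8545
Cpk = min(Cpu, Cpl) = 1.2061

1.2061


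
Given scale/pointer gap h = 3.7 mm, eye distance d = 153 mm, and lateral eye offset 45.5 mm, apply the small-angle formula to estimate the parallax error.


error = h * offset / d
= 3.7 * 45.5 / 153
= 1.1003

1.1003


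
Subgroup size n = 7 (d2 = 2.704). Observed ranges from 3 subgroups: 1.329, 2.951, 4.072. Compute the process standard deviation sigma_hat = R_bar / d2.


R_bar = (1.329 + 2.951 + 4.072) / 3
R_bar = 8.352 / 3 = 2.784
sigma_hat = R_bar / d2 = 2.784 / 2.704 = 1.0296

1.0296


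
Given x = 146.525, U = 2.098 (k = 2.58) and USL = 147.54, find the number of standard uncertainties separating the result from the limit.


u = U / k = 2.098 / 2.58 = 0.81317829
margin = |USL - x| = |147.54 - 146.525| = 1.015
z = margin / u = 1.015 / 0.81317829
z = 1.2482

1.2482


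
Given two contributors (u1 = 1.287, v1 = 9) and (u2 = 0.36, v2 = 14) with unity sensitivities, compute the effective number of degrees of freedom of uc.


uc = sqrt(u1^2 + u2^2) = sqrt(1.287^2 + 0.36^2) = 1.3364015
v_eff = uc^4 / (u1^4/v1 + u2^4/v2)
= 1.3364015^4 / (1.287^4/9 + 0.36^4/14)
= 3.1896852 / 0.30603953
v_eff = 10.4225

10.4225


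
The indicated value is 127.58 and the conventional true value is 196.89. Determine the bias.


Systematic error = measured - true
= 127.58 - 196.89
= -69.3100

-69.3100


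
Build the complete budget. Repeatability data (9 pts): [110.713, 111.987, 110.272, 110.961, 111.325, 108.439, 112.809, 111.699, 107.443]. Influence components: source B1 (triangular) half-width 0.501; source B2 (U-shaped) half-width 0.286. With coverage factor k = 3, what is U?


mean = (110.713 + 111.987 + 110.272 + 110.961 + 111.325 + 108.439 + 112.809 + 111.699 + 107.443) / 9 = 110.6275556
s = sqrt(sum((x - mean)^2)/(n-1)) = 1.7108947
u_A = s / sqrt(n) = 1.7108947 / sqrt(9) = 0.57029823
u_B1 = 0.501 / sqrt(6) = 0.20453239
u_B2 = 0.286 / sqrt(2) = 0.20223254
uc = sqrt(0.57029823^2 + 0.20453239^2 + 0.20223254^2) = 0.63872652
U = k * uc = 3 * 0.63872652
U = 1.9162

1.9162


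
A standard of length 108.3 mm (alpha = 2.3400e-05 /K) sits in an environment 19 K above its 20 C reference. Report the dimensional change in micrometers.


dL = L * alpha * dT
= 108.3 * 2.3400e-05 * 19
= 0.0481502 mm
dL_um = 0.0481502 * 1000 = 48.1502 um

48.1502


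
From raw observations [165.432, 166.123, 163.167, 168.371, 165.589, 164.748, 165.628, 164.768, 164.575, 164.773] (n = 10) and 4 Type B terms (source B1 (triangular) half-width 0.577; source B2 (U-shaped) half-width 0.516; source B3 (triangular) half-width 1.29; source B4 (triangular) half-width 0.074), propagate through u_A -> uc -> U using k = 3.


mean = (165.432 + 166.123 + 163.167 + 168.371 + 165.589 + 164.748 + 165.628 + 164.768 + 164.575 + 164.773) / 10 = 165.3174
s = sqrt(sum((x - mean)^2)/(n-1)) = 1.3439016
u_A = s / sqrt(n) = 1.3439016 / sqrt(10) = 0.424979
u_B1 = 0.577 / sqrt(6) = 0.23555926
u_B2 = 0.516 / sqrt(2) = 0.3648671
u_B3 = 1.29 / sqrt(6) = 0.52664029
u_B4 = 0.074 / sqrt(6) = 0.030210373
uc = sqrt(0.424979^2 + 0.23555926^2 + 0.3648671^2 + 0.52664029^2 + 0.030210373^2) = 0.80466513
U = k * uc = 3 * 0.80466513
U = 2.4140

2.4140


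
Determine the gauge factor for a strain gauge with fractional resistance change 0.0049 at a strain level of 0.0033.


GF = (dR/R) / epsilon
= 0.0049 / 0.0033
= 1.4848

1.4848


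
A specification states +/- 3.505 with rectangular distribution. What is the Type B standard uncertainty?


u_B = half_width / sqrt(3)
u_B = 3.505 / 1.7320508
u_B = 2.0236

2.0236


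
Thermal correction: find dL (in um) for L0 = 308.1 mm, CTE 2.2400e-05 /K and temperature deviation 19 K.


dL = L * alpha * dT
= 308.1 * 2.2400e-05 * 19
= 0.1311274 mm
dL_um = 0.1311274 * 1000 = 131.1274 um

131.1274


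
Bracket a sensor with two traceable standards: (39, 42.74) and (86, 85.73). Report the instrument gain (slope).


slope = (y2 - y1) / (x2 - x1)
= (85.73 - 42.74) / (86 - 39)
= 42.9900 / 47
= 0.9147

0.9147


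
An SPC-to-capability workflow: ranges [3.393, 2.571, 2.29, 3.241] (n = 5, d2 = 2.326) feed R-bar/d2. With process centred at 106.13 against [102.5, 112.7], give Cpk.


R_bar = (3.393 + 2.571 + 2.29 + 3.241) / 4 = 2.87375
sigma = R_bar / d2 = 2.87375 / 2.326 = 1.2354901
Cp = (USL - LSL)/(6*sigma) = (112.7 - 102.5)/(6*1.2354901) = 1.3760
Cpu = (112.7 - 106.13)/(3*1.2354901) = 1.7726
Cpl = (106.13 - 102.5)/(3*1.2354901) = 0.9794
Cpk = min(Cpu, Cpl) = 0.9794

0.9794


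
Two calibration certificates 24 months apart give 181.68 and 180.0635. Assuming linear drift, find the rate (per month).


rate = (v2 - v1) / months
= (180.0635 - 181.68) / 24
= -1.6165 / 24
= -0.0674

-0.0674


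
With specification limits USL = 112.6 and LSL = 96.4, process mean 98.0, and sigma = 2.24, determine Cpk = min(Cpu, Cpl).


Cpu = (USL - mean) / (3*sigma) = (112.6 - 98.0) / (3*2.24) = 2.1726
Cpl = (mean - LSL) / (3*sigma) = (98.0 - 96.4) / (3*2.24) = 0.2381
Cpk = min(Cpu, Cpl) = 0.2381

0.2381


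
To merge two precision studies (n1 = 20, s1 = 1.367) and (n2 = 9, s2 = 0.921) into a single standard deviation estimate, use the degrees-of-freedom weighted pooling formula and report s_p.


s_p = sqrt(((n1-1)*s1^2 + (n2-1)*s2^2) / (n1+n2-2))
numerator = (20-1)*1.367^2 + (9-1)*0.921^2 = 35.505091 + 6.785928 = 42.291019
denominator = 20 + 9 - 2 = 27
s_p^2 = 42.291019 / 27 = 1.566334
s_p = sqrt(1.566334) = 1.2515

1.2515


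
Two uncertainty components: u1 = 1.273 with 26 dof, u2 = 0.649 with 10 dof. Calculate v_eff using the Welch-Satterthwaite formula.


uc = sqrt(u1^2 + u2^2) = sqrt(1.273^2 + 0.649^2) = 1.4288912
v_eff = uc^4 / (u1^4/v1 + u2^4/v2)
= 1.4288912^4 / (1.273^4/26 + 0.649^4/10)
= 4.1686616 / 0.11874542
v_eff = 35.1059

35.1059


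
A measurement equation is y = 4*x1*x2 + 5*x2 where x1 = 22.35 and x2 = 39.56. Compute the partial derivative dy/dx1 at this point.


y = 4*x1*x2 + 5*x2
dy/dx1 = 4*x2
Evaluate at x2 = 39.56: c1 = 4 * 39.56
c1 = 158.2400

158.2400


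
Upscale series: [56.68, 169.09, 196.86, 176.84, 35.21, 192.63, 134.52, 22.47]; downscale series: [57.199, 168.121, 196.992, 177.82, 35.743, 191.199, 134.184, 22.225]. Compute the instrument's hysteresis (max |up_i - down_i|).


|56.68 - 57.199| = 0.5190
|169.09 - 168.121| = 0.9690
|196.86 - 196.992| = 0.1320
|176.84 - 177.82| = 0.9800
|35.21 - 35.743| = 0.5330
|192.63 - 191.199| = 1.4310
|134.52 - 134.184| = 0.3360
|22.47 - 22.225| = 0.2450
hysteresis = max(diffs) = 1.4310

1.4310


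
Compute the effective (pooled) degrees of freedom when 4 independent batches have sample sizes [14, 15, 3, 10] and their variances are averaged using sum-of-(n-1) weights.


nu = sum_i (n_i - 1)
nu = ((14 - 1) + (15 - 1) + (3 - 1) + (10 - 1))
nu = 13 + 14 + 2 + 9
nu = 38

38


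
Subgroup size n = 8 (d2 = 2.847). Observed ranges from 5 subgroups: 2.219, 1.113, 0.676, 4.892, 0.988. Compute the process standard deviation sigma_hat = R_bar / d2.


R_bar = (2.219 + 1.113 + 0.676 + 4.892 + 0.988) / 5
R_bar = 9.888 / 5 = 1.9776
sigma_hat = R_bar / d2 = 1.9776 / 2.847 = 0.6946

0.6946


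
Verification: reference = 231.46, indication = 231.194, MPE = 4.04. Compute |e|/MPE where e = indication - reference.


e = indication - reference = 231.194 - 231.46 = -0.2660
|e| = 0.2660
ratio = |e| / MPE = 0.2660 / 4.04
ratio = 0.0658

0.0658


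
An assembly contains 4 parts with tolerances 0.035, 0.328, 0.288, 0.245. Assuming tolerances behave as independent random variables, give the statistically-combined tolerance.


RSS = sqrt(0.035^2 + 0.328^2 + 0.288^2 + 0.245^2)
= sqrt(0.251778)
= 0.5018

0.5018


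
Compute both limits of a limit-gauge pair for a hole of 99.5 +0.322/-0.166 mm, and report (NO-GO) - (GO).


GO = nominal - lower_tol (smallest hole = maximum material condition)
GO = 99.5 - 0.166 = 99.334
NO-GO = nominal + upper_tol (largest hole = least material condition)
NO-GO = 99.5 + 0.322 = 99.822
spread = NO-GO - GO = 99.822 - 99.334 = 0.4880

0.4880


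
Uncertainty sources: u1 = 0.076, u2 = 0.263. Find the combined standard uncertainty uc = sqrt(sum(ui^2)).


uc = sqrt(0.076^2 + 0.263^2)
uc = sqrt(0.074945)
uc = 0.2738

0.2738


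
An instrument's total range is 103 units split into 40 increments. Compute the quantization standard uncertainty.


resolution = range / divisions
resolution = 103 / 40 = 2.575
u_res = resolution / (2*sqrt(3))
u_res = 2.575 / 3.4641016
u_res = 0.7433

0.7433


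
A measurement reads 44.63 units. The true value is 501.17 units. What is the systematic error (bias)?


Systematic error = measured - true
= 44.63 - 501.17
= -456.5400

-456.5400


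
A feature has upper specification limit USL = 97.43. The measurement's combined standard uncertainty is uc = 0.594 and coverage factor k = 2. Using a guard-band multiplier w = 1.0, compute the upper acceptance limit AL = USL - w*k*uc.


U = k * uc = 2 * 0.594 = 1.188
guard band g = w * U = 1.0 * 1.188 = 1.188
AL = USL - g = 97.43 - 1.188
AL = 96.2420

96.2420


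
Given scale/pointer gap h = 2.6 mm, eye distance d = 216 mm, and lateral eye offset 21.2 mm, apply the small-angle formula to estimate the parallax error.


error = h * offset / d
= 2.6 * 21.2 / 216
= 0.2552

0.2552


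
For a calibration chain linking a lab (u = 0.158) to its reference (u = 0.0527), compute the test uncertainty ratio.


TUR = u_lab / u_ref
= 0.158 / 0.0527
= 2.9981

2.9981


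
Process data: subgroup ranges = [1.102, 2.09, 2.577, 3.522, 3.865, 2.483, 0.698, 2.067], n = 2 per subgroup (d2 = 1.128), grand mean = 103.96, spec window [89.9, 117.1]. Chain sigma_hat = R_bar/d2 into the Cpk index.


R_bar = (1.102 + 2.09 + 2.577 + 3.522 + 3.865 + 2.483 + 0.698 + 2.067) / 8 = 2.3005
sigma = R_bar / d2 = 2.3005 / 1.128 = 2.0394504
Cp = (USL - LSL)/(6*sigma) = (117.1 - 89.9)/(6*2.0394504) = 2.2228
Cpu = (117.1 - 103.96)/(3*2.0394504) = 2.1476
Cpl = (103.96 - 89.9)/(3*2.0394504) = 2.2980
Cpk = min(Cpu, Cpl) = 2.1476

2.1476


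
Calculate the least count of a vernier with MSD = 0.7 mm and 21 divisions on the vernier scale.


LC = MSD / n_div
= 0.7 / 21
= 0.0333

0.0333


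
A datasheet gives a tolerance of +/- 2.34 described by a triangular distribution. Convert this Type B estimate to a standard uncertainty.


u_B = half_width / sqrt(6)
u_B = 2.34 / 2.4494897
u_B = 0.9553

0.9553


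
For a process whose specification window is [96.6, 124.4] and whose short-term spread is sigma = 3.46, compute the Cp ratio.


Cp = (USL - LSL) / (6 * sigma)
= (124.4 - 96.6) / (6 * 3.46)
= 27.8000 / 20.7600
= 1.3391

1.3391


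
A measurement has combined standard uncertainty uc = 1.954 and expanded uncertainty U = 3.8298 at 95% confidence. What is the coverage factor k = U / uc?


k = U / uc
k = 3.8298 / 1.954
k = 1.96

1.96


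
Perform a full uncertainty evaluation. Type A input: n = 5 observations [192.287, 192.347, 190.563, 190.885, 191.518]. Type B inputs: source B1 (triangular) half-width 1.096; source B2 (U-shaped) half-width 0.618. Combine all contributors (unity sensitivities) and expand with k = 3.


mean = (192.287 + 192.347 + 190.563 + 190.885 + 191.518) / 5 = 191.52
s = sqrt(sum((x - mean)^2)/(n-1)) = 0.80487515
u_A = s / sqrt(n) = 0.80487515 / sqrt(5) = 0.35995111
u_B1 = 1.096 / sqrt(6) = 0.44744013
u_B2 = 0.618 / sqrt(2) = 0.43699199
uc = sqrt(0.35995111^2 + 0.44744013^2 + 0.43699199^2) = 0.72161587
U = k * uc = 3 * 0.72161587
U = 2.1648

2.1648


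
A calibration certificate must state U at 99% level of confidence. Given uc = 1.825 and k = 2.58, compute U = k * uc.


U = k * uc
U = 2.58 * 1.825
U = 4.7085

4.7085


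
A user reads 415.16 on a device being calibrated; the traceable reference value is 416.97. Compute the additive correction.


Correction = standard - reading
= 416.97 - 415.16
= 1.8100

1.8100


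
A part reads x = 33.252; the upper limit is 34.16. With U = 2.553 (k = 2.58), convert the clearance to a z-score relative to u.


u = U / k = 2.553 / 2.58 = 0.98953488
margin = |USL - x| = |34.16 - 33.252| = 0.908
z = margin / u = 0.908 / 0.98953488
z = 0.9176

0.9176


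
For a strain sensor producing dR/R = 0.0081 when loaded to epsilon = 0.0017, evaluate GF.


GF = (dR/R) / epsilon
= 0.0081 / 0.0017
= 4.7647

4.7647


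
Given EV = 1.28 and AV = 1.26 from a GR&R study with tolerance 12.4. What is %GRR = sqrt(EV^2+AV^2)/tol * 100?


GRR = sqrt(EV^2 + AV^2) = sqrt(1.28^2 + 1.26^2) = 1.7961069
%GRR = GRR / tol * 100 = 1.7961069 / 12.4 * 100
%GRR = 14.4847

14.4847


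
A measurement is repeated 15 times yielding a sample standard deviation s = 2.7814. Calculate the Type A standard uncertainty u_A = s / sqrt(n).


u_A = s / sqrt(n)
u_A = 2.7814 / sqrt(15)
u_A = 2.7814 / 3.8729833
u_A = 0.7182

0.7182


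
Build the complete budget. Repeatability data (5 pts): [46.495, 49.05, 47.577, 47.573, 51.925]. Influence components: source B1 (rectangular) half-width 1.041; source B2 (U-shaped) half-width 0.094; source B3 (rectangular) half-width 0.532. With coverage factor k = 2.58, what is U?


mean = (46.495 + 49.05 + 47.577 + 47.573 + 51.925) / 5 = 48.524
s = sqrt(sum((x - mean)^2)/(n-1)) = 2.1072214
u_A = s / sqrt(n) = 2.1072214 / sqrt(5) = 0.94237806
u_B1 = 1.041 / sqrt(3) = 0.60102163
u_B2 = 0.094 / sqrt(2) = 0.066468037
u_B3 = 0.532 / sqrt(3) = 0.30715034
uc = sqrt(0.94237806^2 + 0.60102163^2 + 0.066468037^2 + 0.30715034^2) = 1.161061
U = k * uc = 2.58 * 1.161061
U = 2.9955

2.9955


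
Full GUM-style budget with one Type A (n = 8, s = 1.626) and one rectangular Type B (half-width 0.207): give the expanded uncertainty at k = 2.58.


u_A = s / sqrt(n) = 1.626 / sqrt(8) = 0.57487781
u_B = half_width / sqrt(3) = 0.207 / sqrt(3) = 0.11951151
uc = sqrt(u_A^2 + u_B^2) = sqrt(0.57487781^2 + 0.11951151^2) = 0.58716905
U = k * uc = 2.58 * 0.58716905
U = 1.5149

1.5149


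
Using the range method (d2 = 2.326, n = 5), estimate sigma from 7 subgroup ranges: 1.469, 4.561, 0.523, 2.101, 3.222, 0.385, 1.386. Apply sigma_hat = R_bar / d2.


R_bar = (1.469 + 4.561 + 0.523 + 2.101 + 3.222 + 0.385 + 1.386) / 7
R_bar = 13.647 / 7 = 1.9495714
sigma_hat = R_bar / d2 = 1.9495714 / 2.326 = 0.8382

0.8382


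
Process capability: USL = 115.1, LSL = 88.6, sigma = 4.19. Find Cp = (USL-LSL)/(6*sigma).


Cp = (USL - LSL) / (6 * sigma)
= (115.1 - 88.6) / (6 * 4.19)
= 26.5000 / 25.1400
= 1.0541

1.0541


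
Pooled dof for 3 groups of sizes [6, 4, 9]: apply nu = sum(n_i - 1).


nu = sum_i (n_i - 1)
nu = ((6 - 1) + (4 - 1) + (9 - 1))
nu = 5 + 3 + 8
nu = 16

16


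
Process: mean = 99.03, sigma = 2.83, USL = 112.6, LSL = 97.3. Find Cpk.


Cpu = (USL - mean) / (3*sigma) = (112.6 - 99.03) / (3*2.83) = 1.5984
Cpl = (mean - LSL) / (3*sigma) = (99.03 - 97.3) / (3*2.83) = 0.2038
Cpk = min(Cpu, Cpl) = 0.2038

0.2038


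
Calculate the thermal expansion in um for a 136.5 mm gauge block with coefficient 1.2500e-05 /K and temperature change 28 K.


dL = L * alpha * dT
= 136.5 * 1.2500e-05 * 28
= 0.0477750 mm
dL_um = 0.0477750 * 1000 = 47.7750 um

47.7750


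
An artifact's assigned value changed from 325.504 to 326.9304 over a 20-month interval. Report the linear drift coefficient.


rate = (v2 - v1) / months
= (326.9304 - 325.504) / 20
= 1.4264 / 20
= 0.0713

0.0713


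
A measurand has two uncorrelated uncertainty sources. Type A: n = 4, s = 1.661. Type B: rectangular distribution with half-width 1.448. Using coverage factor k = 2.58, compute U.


u_A = s / sqrt(n) = 1.661 / sqrt(4) = 0.8305
u_B = half_width / sqrt(3) = 1.448 / sqrt(3) = 0.83600319
uc = sqrt(u_A^2 + u_B^2) = sqrt(0.8305^2 + 0.83600319^2) = 1.1784021
U = k * uc = 2.58 * 1.1784021
U = 3.0403

3.0403


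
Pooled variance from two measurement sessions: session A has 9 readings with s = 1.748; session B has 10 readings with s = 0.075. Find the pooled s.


s_p = sqrt(((n1-1)*s1^2 + (n2-1)*s2^2) / (n1+n2-2))
numerator = (9-1)*1.748^2 + (10-1)*0.075^2 = 24.444032 + 0.050625 = 24.494657
denominator = 9 + 10 - 2 = 17
s_p^2 = 24.494657 / 17 = 1.4408622
s_p = sqrt(1.4408622) = 1.2004

1.2004


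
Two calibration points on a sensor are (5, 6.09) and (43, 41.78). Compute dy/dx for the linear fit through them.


slope = (y2 - y1) / (x2 - x1)
= (41.78 - 6.09) / (43 - 5)
= 35.6900 / 38
= 0.9392

0.9392


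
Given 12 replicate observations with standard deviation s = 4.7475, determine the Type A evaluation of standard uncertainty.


u_A = s / sqrt(n)
u_A = 4.7475 / sqrt(12)
u_A = 4.7475 / 3.4641016
u_A = 1.3705

1.3705


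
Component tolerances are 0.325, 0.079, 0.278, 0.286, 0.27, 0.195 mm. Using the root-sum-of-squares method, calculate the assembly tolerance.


RSS = sqrt(0.325^2 + 0.079^2 + 0.278^2 + 0.286^2 + 0.27^2 + 0.195^2)
= sqrt(0.381871)
= 0.6180

0.6180


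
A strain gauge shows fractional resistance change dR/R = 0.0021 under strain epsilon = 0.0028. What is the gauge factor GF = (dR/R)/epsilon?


GF = (dR/R) / epsilon
= 0.0021 / 0.0028
= 0.7500

0.7500


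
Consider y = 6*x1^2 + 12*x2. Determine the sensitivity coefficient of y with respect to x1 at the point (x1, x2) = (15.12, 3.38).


y = 6*x1^2 + 12*x2
dy/dx1 = 2*6*x1
Evaluate at x1 = 15.12: c1 = 12 * 15.12
c1 = 181.4400

181.4400


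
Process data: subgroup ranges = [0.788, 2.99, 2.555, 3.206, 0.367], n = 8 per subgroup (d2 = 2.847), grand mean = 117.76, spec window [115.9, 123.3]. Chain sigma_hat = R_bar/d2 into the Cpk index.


R_bar = (0.788 + 2.99 + 2.555 + 3.206 + 0.367) / 5 = 1.9812
sigma = R_bar / d2 = 1.9812 / 2.847 = 0.69589041
Cp = (USL - LSL)/(6*sigma) = (123.3 - 115.9)/(6*0.69589041) = 1.7723
Cpu = (123.3 - 117.76)/(3*0.69589041) = 2.6537
Cpl = (117.76 - 115.9)/(3*0.69589041) = 0.8909
Cpk = min(Cpu, Cpl) = 0.8909

0.8909


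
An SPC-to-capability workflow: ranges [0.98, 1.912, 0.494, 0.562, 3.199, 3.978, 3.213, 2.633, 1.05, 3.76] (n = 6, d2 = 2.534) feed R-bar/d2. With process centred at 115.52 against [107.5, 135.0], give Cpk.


R_bar = (0.98 + 1.912 + 0.494 + 0.562 + 3.199 + 3.978 + 3.213 + 2.633 + 1.05 + 3.76) / 10 = 2.1781
sigma = R_bar / d2 = 2.1781 / 2.534 = 0.85955012
Cp = (USL - LSL)/(6*sigma) = (135.0 - 107.5)/(6*0.85955012) = 5.3322
Cpu = (135.0 - 115.52)/(3*0.85955012) = 7.5543
Cpl = (115.52 - 107.5)/(3*0.85955012) = 3.1102
Cpk = min(Cpu, Cpl) = 3.1102

3.1102


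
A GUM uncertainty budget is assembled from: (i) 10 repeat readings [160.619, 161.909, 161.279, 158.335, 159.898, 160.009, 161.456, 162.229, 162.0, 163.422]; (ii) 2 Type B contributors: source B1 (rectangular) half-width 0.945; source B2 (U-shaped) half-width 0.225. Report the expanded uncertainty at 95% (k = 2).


mean = (160.619 + 161.909 + 161.279 + 158.335 + 159.898 + 160.009 + 161.456 + 162.229 + 162.0 + 163.422) / 10 = 161.1156
s = sqrt(sum((x - mean)^2)/(n-1)) = 1.4452535
u_A = s / sqrt(n) = 1.4452535 / sqrt(10) = 0.45702929
u_B1 = 0.945 / sqrt(3) = 0.545596
u_B2 = 0.225 / sqrt(2) = 0.15909903
uc = sqrt(0.45702929^2 + 0.545596^2 + 0.15909903^2) = 0.72928956
U = k * uc = 2 * 0.72928956
U = 1.4586

1.4586


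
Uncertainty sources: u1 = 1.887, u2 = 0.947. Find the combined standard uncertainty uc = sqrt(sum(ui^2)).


uc = sqrt(1.887^2 + 0.947^2)
uc = sqrt(4.457578)
uc = 2.1113

2.1113


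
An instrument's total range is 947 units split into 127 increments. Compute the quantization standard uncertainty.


resolution = range / divisions
resolution = 947 / 127 = 7.4566929
u_res = resolution / (2*sqrt(3))
u_res = 7.4566929 / 3.4641016
u_res = 2.1526

2.1526


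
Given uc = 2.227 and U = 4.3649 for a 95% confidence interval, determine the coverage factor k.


k = U / uc
k = 4.3649 / 2.227
k = 1.96

1.96


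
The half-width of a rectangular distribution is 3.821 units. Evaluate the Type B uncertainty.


u_B = half_width / sqrt(3)
u_B = 3.821 / 1.7320508
u_B = 2.2061

2.2061


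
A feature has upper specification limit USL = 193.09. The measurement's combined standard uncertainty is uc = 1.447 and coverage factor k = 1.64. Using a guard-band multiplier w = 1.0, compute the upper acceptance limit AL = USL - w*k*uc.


U = k * uc = 1.64 * 1.447 = 2.37308
guard band g = w * U = 1.0 * 2.37308 = 2.37308
AL = USL - g = 193.09 - 2.37308
AL = 190.7169

190.7169


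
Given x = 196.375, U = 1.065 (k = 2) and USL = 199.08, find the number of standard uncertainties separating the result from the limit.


u = U / k = 1.065 / 2 = 0.5325
margin = |USL - x| = |199.08 - 196.375| = 2.705
z = margin / u = 2.705 / 0.5325
z = 5.0798

5.0798


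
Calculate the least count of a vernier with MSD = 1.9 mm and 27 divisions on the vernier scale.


LC = MSD / n_div
= 1.9 / 27
= 0.0704

0.0704


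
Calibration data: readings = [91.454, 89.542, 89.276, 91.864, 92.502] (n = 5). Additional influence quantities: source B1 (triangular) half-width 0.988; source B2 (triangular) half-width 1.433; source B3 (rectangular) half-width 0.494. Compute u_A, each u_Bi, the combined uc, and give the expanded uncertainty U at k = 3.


mean = (91.454 + 89.542 + 89.276 + 91.864 + 92.502) / 5 = 90.9276
s = sqrt(sum((x - mean)^2)/(n-1)) = 1.4387796
u_A = s / sqrt(n) = 1.4387796 / sqrt(5) = 0.6434418
u_B1 = 0.988 / sqrt(6) = 0.40334931
u_B2 = 1.433 / sqrt(6) = 0.5850198
u_B3 = 0.494 / sqrt(3) = 0.28521103
uc = sqrt(0.6434418^2 + 0.40334931^2 + 0.5850198^2 + 0.28521103^2) = 1.0001507
U = k * uc = 3 * 1.0001507
U = 3.0005

3.0005


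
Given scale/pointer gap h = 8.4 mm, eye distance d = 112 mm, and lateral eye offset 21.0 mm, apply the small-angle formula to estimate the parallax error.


error = h * offset / d
= 8.4 * 21.0 / 112
= 1.5750

1.5750


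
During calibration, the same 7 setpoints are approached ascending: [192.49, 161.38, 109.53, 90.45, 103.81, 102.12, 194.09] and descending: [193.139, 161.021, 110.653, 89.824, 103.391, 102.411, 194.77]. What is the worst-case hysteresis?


|192.49 - 193.139| = 0.6490
|161.38 - 161.021| = 0.3590
|109.53 - 110.653| = 1.1230
|90.45 - 89.824| = 0.6260
|103.81 - 103.391| = 0.4190
|102.12 - 102.411| = 0.2910
|194.09 - 194.77| = 0.6800
hysteresis = max(diffs) = 1.1230

1.1230


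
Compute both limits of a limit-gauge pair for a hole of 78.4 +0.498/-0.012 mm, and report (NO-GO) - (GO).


GO = nominal - lower_tol (smallest hole = maximum material condition)
GO = 78.4 - 0.012 = 78.388
NO-GO = nominal + upper_tol (largest hole = least material condition)
NO-GO = 78.4 + 0.498 = 78.898
spread = NO-GO - GO = 78.898 - 78.388 = 0.5100

0.5100


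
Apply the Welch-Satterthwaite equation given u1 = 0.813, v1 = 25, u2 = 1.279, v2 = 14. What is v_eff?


uc = sqrt(u1^2 + u2^2) = sqrt(0.813^2 + 1.279^2) = 1.515523
v_eff = uc^4 / (u1^4/v1 + u2^4/v2)
= 1.515523^4 / (0.813^4/25 + 1.279^4/14)
= 5.275336 / 0.20861633
v_eff = 25.2873

25.2873


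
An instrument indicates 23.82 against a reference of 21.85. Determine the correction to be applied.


Correction = standard - reading
= 21.85 - 23.82
= -1.9700

-1.9700


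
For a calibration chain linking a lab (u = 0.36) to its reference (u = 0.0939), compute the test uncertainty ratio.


TUR = u_lab / u_ref
= 0.36 / 0.0939
= 3.8339

3.8339


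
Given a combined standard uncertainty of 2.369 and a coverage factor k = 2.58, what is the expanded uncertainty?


U = k * uc
U = 2.58 * 2.369
U = 6.1120

6.1120


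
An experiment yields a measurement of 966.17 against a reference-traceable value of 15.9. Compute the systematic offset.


Systematic error = measured - true
= 966.17 - 15.9
= 950.2700

950.2700


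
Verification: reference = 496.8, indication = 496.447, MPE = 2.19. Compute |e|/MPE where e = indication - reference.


e = indication - reference = 496.447 - 496.8 = -0.3530
|e| = 0.3530
ratio = |e| / MPE = 0.3530 / 2.19
ratio = 0.1612

0.1612


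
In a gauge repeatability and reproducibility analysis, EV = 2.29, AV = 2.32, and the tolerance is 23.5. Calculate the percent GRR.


GRR = sqrt(EV^2 + AV^2) = sqrt(2.29^2 + 2.32^2) = 3.2598313
%GRR = GRR / tol * 100 = 3.2598313 / 23.5 * 100
%GRR = 13.8716

13.8716


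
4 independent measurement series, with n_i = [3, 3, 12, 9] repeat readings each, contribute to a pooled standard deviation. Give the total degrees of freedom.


nu = sum_i (n_i - 1)
nu = ((3 - 1) + (3 - 1) + (12 - 1) + (9 - 1))
nu = 2 + 2 + 11 + 8
nu = 23

23


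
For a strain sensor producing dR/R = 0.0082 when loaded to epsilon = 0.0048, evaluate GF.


GF = (dR/R) / epsilon
= 0.0082 / 0.0048
= 1.7083

1.7083


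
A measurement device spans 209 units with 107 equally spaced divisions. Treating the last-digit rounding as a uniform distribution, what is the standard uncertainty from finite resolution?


resolution = range / divisions
resolution = 209 / 107 = 1.953271
u_res = resolution / (2*sqrt(3))
u_res = 1.953271 / 3.4641016
u_res = 0.5639

0.5639


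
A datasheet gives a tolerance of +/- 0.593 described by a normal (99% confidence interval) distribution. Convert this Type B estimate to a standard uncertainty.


u_B = half_width / 2.576
u_B = 0.593 / 2.576
u_B = 0.2302

0.2302


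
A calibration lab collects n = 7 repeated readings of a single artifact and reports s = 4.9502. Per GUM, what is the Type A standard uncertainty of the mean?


u_A = s / sqrt(n)
u_A = 4.9502 / sqrt(7)
u_A = 4.9502 / 2.6457513
u_A = 1.8710

1.8710


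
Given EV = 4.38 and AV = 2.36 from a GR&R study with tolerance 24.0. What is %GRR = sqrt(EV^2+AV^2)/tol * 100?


GRR = sqrt(EV^2 + AV^2) = sqrt(4.38^2 + 2.36^2) = 4.9753392
%GRR = GRR / tol * 100 = 4.9753392 / 24.0 * 100
%GRR = 20.7306

20.7306


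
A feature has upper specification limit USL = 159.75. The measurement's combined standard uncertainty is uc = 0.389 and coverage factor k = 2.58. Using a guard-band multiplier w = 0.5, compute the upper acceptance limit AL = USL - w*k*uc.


U = k * uc = 2.58 * 0.389 = 1.00362
guard band g = w * U = 0.5 * 1.00362 = 0.50181
AL = USL - g = 159.75 - 0.50181
AL = 159.2482

159.2482


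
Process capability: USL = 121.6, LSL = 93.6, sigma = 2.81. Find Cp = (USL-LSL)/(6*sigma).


Cp = (USL - LSL) / (6 * sigma)
= (121.6 - 93.6) / (6 * 2.81)
= 28.0000 / 16.8600
= 1.6607

1.6607


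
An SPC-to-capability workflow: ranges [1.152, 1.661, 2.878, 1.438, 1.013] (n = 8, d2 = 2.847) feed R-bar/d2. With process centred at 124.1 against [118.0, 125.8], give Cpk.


R_bar = (1.152 + 1.661 + 2.878 + 1.438 + 1.013) / 5 = 1.6284
sigma = R_bar / d2 = 1.6284 / 2.847 = 0.5719705
Cp = (USL - LSL)/(6*sigma) = (125.8 - 118.0)/(6*0.5719705) = 2.2728
Cpu = (125.8 - 124.1)/(3*0.5719705) = 0.9907
Cpl = (124.1 - 118.0)/(3*0.5719705) = 3.5550
Cpk = min(Cpu, Cpl) = 0.9907

0.9907


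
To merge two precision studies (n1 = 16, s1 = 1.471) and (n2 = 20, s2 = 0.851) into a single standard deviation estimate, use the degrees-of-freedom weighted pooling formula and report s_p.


s_p = sqrt(((n1-1)*s1^2 + (n2-1)*s2^2) / (n1+n2-2))
numerator = (16-1)*1.471^2 + (20-1)*0.851^2 = 32.457615 + 13.759819 = 46.217434
denominator = 16 + 20 - 2 = 34
s_p^2 = 46.217434 / 34 = 1.3593363
s_p = sqrt(1.3593363) = 1.1659

1.1659


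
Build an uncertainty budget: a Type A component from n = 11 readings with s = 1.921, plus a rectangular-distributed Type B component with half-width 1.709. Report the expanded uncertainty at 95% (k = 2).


u_A = s / sqrt(n) = 1.921 / sqrt(11) = 0.57920329
u_B = half_width / sqrt(3) = 1.709 / sqrt(3) = 0.98669161
uc = sqrt(u_A^2 + u_B^2) = sqrt(0.57920329^2 + 0.98669161^2) = 1.1441315
U = k * uc = 2 * 1.1441315
U = 2.2883

2.2883


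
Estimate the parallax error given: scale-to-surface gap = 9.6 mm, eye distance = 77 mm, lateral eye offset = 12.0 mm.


error = h * offset / d
= 9.6 * 12.0 / 77
= 1.4961

1.4961


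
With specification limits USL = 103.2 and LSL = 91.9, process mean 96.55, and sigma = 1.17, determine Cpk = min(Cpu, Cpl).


Cpu = (USL - mean) / (3*sigma) = (103.2 - 96.55) / (3*1.17) = 1.8946
Cpl = (mean - LSL) / (3*sigma) = (96.55 - 91.9) / (3*1.17) = 1.3248
Cpk = min(Cpu, Cpl) = 1.3248

1.3248


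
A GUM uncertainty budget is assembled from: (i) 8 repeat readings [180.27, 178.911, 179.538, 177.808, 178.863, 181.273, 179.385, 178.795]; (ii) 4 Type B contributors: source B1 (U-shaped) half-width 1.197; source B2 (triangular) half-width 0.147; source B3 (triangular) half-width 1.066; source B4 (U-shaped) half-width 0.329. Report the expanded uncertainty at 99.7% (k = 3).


mean = (180.27 + 178.911 + 179.538 + 177.808 + 178.863 + 181.273 + 179.385 + 178.795) / 8 = 179.355375
s = sqrt(sum((x - mean)^2)/(n-1)) = 1.04856
u_A = s / sqrt(n) = 1.04856 / sqrt(8) = 0.37072194
u_B1 = 1.197 / sqrt(2) = 0.84640682
u_B2 = 0.147 / sqrt(6) = 0.060012499
u_B3 = 1.066 / sqrt(6) = 0.43519268
u_B4 = 0.329 / sqrt(2) = 0.23263813
uc = sqrt(0.37072194^2 + 0.84640682^2 + 0.060012499^2 + 0.43519268^2 + 0.23263813^2) = 1.0492635
U = k * uc = 3 * 1.0492635
U = 3.1478

3.1478


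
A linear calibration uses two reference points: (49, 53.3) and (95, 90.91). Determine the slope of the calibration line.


slope = (y2 - y1) / (x2 - x1)
= (90.91 - 53.3) / (95 - 49)
= 37.6100 / 46
= 0.8176

0.8176


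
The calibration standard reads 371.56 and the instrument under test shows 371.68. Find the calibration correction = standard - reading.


Correction = standard - reading
= 371.56 - 371.68
= -0.1200

-0.1200


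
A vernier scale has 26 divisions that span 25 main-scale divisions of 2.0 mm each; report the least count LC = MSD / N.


LC = MSD / n_div
= 2.0 / 26
= 0.0769

0.0769


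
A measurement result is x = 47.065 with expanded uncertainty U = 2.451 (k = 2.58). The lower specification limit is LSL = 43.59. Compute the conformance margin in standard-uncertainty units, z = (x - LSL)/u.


u = U / k = 2.451 / 2.58 = 0.95
margin = |LSL - x| = |43.59 - 47.065| = 3.475
z = margin / u = 3.475 / 0.95
z = 3.6579

3.6579


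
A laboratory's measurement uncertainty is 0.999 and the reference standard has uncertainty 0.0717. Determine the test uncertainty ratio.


TUR = u_lab / u_ref
= 0.999 / 0.0717
= 13.9331

13.9331


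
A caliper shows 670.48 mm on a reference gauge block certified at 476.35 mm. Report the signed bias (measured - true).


Systematic error = measured - true
= 670.48 - 476.35
= 194.1300

194.1300


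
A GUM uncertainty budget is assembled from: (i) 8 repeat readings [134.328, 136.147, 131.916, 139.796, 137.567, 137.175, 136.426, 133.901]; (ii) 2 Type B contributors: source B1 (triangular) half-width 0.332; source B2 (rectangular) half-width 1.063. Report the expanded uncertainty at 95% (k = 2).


mean = (134.328 + 136.147 + 131.916 + 139.796 + 137.567 + 137.175 + 136.426 + 133.901) / 8 = 135.907
s = sqrt(sum((x - mean)^2)/(n-1)) = 2.4570617
u_A = s / sqrt(n) = 2.4570617 / sqrt(8) = 0.86870249
u_B1 = 0.332 / sqrt(6) = 0.13553843
u_B2 = 1.063 / sqrt(3) = 0.61372334
uc = sqrt(0.86870249^2 + 0.13553843^2 + 0.61372334^2) = 1.0722271
U = k * uc = 2 * 1.0722271
U = 2.1445

2.1445
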